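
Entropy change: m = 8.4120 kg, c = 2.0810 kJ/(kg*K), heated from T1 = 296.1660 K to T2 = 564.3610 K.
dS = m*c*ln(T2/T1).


T2/T1 = 1.9056
ln(T2/T1) = 0.6448
dS = 8.4120 * 2.0810 * 0.6448 = 11.2870 kJ/K

11.2870 kJ/K


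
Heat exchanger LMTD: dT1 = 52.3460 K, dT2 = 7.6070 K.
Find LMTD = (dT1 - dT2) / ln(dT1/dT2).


dT1/dT2 = 6.8813
ln(dT1/dT2) = 1.9288
LMTD = 44.7390 / 1.9288 = 23.1952 K

23.1952 K


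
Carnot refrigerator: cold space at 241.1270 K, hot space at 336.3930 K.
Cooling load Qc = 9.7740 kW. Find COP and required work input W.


COP = 241.1270 / 95.2660 = 2.5311
W = 9.7740 / 2.5311 = 3.8616 kW

COP = 2.5311, W = 3.8616 kW


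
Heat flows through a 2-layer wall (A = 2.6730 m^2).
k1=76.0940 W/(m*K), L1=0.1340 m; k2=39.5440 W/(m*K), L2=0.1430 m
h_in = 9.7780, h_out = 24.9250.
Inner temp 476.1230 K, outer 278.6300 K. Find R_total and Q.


R_conv_in = 1/(9.7780*2.6730) = 0.0383
R_1 = 0.1340/(76.0940*2.6730) = 0.0007
R_2 = 0.1430/(39.5440*2.6730) = 0.0014
R_conv_out = 1/(24.9250*2.6730) = 0.0150
R_total = 0.0553 K/W
Q = 197.4930 / 0.0553 = 3572.4846 W

R_total = 0.0553 K/W, Q = 3572.4846 W


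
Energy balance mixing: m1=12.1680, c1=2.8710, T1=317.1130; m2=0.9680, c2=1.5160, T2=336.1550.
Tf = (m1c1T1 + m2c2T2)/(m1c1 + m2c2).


num = 11571.4330
den = 36.4018
Tf = 317.8807 K

317.8807 K


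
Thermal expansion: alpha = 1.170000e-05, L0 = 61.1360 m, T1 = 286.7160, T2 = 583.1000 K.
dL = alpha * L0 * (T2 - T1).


dT = 296.3840 K
dL = 1.170000e-05 * 61.1360 * 296.3840 = 0.212001 m
L_final = 61.348001 m

dL = 0.212001 m


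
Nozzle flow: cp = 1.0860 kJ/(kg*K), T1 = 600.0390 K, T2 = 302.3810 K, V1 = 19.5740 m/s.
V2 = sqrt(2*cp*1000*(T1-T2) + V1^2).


dT = 297.6580 K
2*cp*1000*dT = 646513.1760
V1^2 = 383.1415
V2 = sqrt(646896.3175) = 804.2986 m/s

804.2986 m/s


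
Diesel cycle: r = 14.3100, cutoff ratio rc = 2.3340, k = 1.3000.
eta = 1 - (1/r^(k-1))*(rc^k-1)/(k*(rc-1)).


r^(k-1) = 2.2217
rc^k = 3.0098
eta = 0.4784 = 47.8383%

47.8383%


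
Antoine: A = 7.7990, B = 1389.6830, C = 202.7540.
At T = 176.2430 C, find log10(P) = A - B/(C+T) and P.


C+T = 378.9970
B/(C+T) = 3.6667
log10(P) = 7.7990 - 3.6667 = 4.1323
P = 10^4.1323 = 13560.0476 mmHg

13560.0476 mmHg


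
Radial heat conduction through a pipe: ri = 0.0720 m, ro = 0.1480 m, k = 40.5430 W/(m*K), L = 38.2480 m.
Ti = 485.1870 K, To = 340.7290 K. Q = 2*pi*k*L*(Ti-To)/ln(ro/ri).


dT = 144.4580 K
ln(ro/ri) = 0.7205
Q = 2*pi*40.5430*38.2480*144.4580 / 0.7205 = 1953368.9200 W

1953368.9200 W


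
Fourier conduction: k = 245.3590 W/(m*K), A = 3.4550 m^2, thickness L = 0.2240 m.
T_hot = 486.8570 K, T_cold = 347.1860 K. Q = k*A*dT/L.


dT = 139.6710 K
Q = 245.3590 * 3.4550 * 139.6710 / 0.2240 = 528577.0087 W

528577.0087 W


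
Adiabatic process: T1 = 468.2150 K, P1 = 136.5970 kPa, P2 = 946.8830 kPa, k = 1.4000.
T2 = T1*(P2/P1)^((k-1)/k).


(k-1)/k = 0.2857
(P2/P1)^exp = 1.7388
T2 = 468.2150 * 1.7388 = 814.1223 K

814.1223 K


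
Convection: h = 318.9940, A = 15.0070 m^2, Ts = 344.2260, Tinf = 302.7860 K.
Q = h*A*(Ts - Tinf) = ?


dT = 41.4400 K
Q = 318.9940 * 15.0070 * 41.4400 = 198379.2042 W

198379.2042 W


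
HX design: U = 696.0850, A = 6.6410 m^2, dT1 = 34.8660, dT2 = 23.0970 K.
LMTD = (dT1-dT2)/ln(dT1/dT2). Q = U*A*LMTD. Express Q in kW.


LMTD = 28.5788 K
Q = 696.0850 * 6.6410 * 28.5788 = 132111.0241 W = 132.1110 kW

132.1110 kW


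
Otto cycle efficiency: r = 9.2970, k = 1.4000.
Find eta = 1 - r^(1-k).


r^(k-1) = 2.4397
eta = 1 - 1/2.4397 = 0.5901 = 59.0114%

59.0114%


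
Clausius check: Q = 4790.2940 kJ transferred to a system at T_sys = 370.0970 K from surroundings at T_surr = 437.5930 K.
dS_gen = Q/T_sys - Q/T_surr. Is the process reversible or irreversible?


dS_sys = 4790.2940/370.0970 = 12.9433 kJ/K
dS_surr = -4790.2940/437.5930 = -10.9469 kJ/K
dS_gen = 12.9433 - 10.9469 = 1.9964 kJ/K (irreversible)

dS_gen = 1.9964 kJ/K, irreversible


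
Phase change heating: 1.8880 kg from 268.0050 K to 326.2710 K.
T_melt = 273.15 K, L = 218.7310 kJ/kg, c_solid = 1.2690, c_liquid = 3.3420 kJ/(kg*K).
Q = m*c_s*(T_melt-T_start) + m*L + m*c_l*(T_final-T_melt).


Q1 (sensible, solid) = 1.8880 * 1.2690 * 5.1450 = 12.3268 kJ
Q2 (latent) = 1.8880 * 218.7310 = 412.9641 kJ
Q3 (sensible, liquid) = 1.8880 * 3.3420 * 53.1210 = 335.1774 kJ
Q_total = 760.4683 kJ

760.4683 kJ


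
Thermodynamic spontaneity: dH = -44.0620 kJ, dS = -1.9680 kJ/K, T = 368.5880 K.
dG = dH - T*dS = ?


T*dS = 368.5880 * -1.9680 = -725.3812 kJ
dG = -44.0620 + 725.3812 = 681.3192 kJ (non-spontaneous)

dG = 681.3192 kJ, non-spontaneous


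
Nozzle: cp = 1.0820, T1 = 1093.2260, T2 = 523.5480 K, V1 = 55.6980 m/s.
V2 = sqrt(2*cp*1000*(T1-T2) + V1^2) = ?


dT = 569.6780 K
2*cp*1000*dT = 1232783.1920
V1^2 = 3102.2672
V2 = sqrt(1235885.4592) = 1111.7039 m/s

1111.7039 m/s


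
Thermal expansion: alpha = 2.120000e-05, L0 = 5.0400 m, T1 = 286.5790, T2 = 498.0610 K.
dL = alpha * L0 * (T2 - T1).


dT = 211.4820 K
dL = 2.120000e-05 * 5.0400 * 211.4820 = 0.022596 m
L_final = 5.062596 m

dL = 0.022596 m


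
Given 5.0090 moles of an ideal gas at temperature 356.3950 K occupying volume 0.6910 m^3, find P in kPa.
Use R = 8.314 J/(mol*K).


P = nRT/V = 5.0090 * 8.314 * 356.3950 / 0.6910
= 14842.0078 / 0.6910 = 21479.0272 Pa = 21.4790 kPa

21.4790 kPa


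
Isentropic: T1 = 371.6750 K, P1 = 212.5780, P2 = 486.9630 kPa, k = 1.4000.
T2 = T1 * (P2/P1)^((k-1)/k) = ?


(k-1)/k = 0.2857
(P2/P1)^exp = 1.2672
T2 = 371.6750 * 1.2672 = 470.9926 K

470.9926 K


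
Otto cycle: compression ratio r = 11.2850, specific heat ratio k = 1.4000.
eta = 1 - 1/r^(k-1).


r^(k-1) = 2.6363
eta = 1 - 1/2.6363 = 0.6207 = 62.0686%

62.0686%


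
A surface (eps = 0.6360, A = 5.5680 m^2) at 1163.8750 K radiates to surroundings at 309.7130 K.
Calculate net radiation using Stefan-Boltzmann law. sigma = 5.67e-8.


T^4 = 1.8350e+12
Tsurr^4 = 9.2011e+09
Q = 0.6360 * 5.67e-8 * 5.5680 * 1.8258e+12 = 366590.8226 W

366590.8226 W


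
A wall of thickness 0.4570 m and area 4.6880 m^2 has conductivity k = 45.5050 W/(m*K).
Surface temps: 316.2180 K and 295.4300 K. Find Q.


dT = 20.7880 K
Q = 45.5050 * 4.6880 * 20.7880 / 0.4570 = 9703.8311 W

9703.8311 W


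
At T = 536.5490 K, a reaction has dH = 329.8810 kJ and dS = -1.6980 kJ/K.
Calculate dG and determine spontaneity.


T*dS = 536.5490 * -1.6980 = -911.0602 kJ
dG = 329.8810 + 911.0602 = 1240.9412 kJ (non-spontaneous)

dG = 1240.9412 kJ, non-spontaneous


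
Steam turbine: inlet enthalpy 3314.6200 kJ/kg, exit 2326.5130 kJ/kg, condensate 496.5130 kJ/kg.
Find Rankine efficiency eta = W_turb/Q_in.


W = 988.1070 kJ/kg
Q_in = 2818.1070 kJ/kg
eta = 0.3506 = 35.0628%

eta = 35.0628%


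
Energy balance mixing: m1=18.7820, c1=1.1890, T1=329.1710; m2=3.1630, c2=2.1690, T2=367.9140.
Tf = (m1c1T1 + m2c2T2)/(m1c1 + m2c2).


num = 9875.0716
den = 29.1923
Tf = 338.2761 K

338.2761 K


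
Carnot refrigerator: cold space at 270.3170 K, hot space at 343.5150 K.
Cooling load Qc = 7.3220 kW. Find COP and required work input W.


COP = 270.3170 / 73.1980 = 3.6930
W = 7.3220 / 3.6930 = 1.9827 kW

COP = 3.6930, W = 1.9827 kW


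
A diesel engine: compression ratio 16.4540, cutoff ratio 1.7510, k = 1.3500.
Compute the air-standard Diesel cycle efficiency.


r^(k-1) = 2.6650
rc^k = 2.1303
eta = 0.5817 = 58.1672%

58.1672%


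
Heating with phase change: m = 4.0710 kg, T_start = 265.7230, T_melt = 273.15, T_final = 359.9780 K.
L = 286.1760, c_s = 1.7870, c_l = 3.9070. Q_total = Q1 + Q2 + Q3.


Q1 (sensible, solid) = 4.0710 * 1.7870 * 7.4270 = 54.0305 kJ
Q2 (latent) = 4.0710 * 286.1760 = 1165.0225 kJ
Q3 (sensible, liquid) = 4.0710 * 3.9070 * 86.8280 = 1381.0338 kJ
Q_total = 2600.0868 kJ

2600.0868 kJ


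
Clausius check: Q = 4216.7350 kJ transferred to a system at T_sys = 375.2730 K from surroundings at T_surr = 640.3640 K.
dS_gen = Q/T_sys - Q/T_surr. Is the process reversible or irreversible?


dS_sys = 4216.7350/375.2730 = 11.2364 kJ/K
dS_surr = -4216.7350/640.3640 = -6.5849 kJ/K
dS_gen = 11.2364 - 6.5849 = 4.6515 kJ/K (irreversible)

dS_gen = 4.6515 kJ/K, irreversible


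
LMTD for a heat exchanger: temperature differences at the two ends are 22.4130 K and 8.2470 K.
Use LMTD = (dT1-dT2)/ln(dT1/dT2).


dT1/dT2 = 2.7177
ln(dT1/dT2) = 0.9998
LMTD = 14.1660 / 0.9998 = 14.1690 K

14.1690 K


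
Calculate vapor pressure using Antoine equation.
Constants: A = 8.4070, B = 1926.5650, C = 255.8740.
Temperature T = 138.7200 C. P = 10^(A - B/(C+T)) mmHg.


C+T = 394.5940
B/(C+T) = 4.8824
log10(P) = 8.4070 - 4.8824 = 3.5246
P = 10^3.5246 = 3346.5852 mmHg

3346.5852 mmHg


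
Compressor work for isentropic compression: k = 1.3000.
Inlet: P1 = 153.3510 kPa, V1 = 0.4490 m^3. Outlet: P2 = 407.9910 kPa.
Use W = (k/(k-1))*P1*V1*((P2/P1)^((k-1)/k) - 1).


(k-1)/k = 0.2308
(P2/P1)^exp = 1.2533
W = 4.3333 * 153.3510 * 0.4490 * (1.2533 - 1) = 75.5888 kJ

75.5888 kJ


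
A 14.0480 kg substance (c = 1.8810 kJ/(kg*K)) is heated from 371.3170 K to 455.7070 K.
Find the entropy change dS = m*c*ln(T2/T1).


T2/T1 = 1.2273
ln(T2/T1) = 0.2048
dS = 14.0480 * 1.8810 * 0.2048 = 5.4115 kJ/K

5.4115 kJ/K


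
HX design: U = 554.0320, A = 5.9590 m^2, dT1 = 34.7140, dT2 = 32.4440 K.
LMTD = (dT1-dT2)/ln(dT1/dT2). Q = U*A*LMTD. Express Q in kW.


LMTD = 33.5662 K
Q = 554.0320 * 5.9590 * 33.5662 = 110818.0535 W = 110.8181 kW

110.8181 kW


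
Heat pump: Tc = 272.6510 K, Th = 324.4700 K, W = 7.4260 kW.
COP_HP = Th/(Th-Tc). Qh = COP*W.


COP = 324.4700 / 51.8190 = 6.2616
Qh = 6.2616 * 7.4260 = 46.4987 kW

COP = 6.2616, Qh = 46.4987 kW


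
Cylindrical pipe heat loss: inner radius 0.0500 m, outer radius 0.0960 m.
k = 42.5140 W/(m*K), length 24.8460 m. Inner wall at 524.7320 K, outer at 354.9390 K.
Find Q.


dT = 169.7930 K
ln(ro/ri) = 0.6523
Q = 2*pi*42.5140*24.8460*169.7930 / 0.6523 = 1727523.4542 W

1727523.4542 W


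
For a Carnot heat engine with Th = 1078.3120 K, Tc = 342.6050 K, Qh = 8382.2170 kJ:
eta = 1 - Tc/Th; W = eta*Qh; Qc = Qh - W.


eta = 1 - 342.6050/1078.3120 = 0.6823
W = 0.6823 * 8382.2170 = 5718.9902 kJ
Qc = 8382.2170 - 5718.9902 = 2663.2268 kJ

eta = 68.2277%, W = 5718.9902 kJ, Qc = 2663.2268 kJ


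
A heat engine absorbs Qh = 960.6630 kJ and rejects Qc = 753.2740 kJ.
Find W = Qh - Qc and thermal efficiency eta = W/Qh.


W = 960.6630 - 753.2740 = 207.3890 kJ
eta = 207.3890 / 960.6630 = 0.2159 = 21.5881%

W = 207.3890 kJ, eta = 21.5881%


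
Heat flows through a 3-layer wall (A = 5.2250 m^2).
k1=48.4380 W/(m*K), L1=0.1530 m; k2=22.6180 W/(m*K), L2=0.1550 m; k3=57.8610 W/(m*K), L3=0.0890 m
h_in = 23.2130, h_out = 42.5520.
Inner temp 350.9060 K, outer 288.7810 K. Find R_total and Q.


R_conv_in = 1/(23.2130*5.2250) = 0.0082
R_1 = 0.1530/(48.4380*5.2250) = 0.0006
R_2 = 0.1550/(22.6180*5.2250) = 0.0013
R_3 = 0.0890/(57.8610*5.2250) = 0.0003
R_conv_out = 1/(42.5520*5.2250) = 0.0045
R_total = 0.0150 K/W
Q = 62.1250 / 0.0150 = 4154.6668 W

R_total = 0.0150 K/W, Q = 4154.6668 W


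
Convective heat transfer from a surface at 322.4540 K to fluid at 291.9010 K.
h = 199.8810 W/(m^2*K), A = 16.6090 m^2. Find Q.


dT = 30.5530 K
Q = 199.8810 * 16.6090 * 30.5530 = 101430.5683 W

101430.5683 W


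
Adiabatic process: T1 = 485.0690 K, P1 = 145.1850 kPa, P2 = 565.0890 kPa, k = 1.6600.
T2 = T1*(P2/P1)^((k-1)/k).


(k-1)/k = 0.3976
(P2/P1)^exp = 1.7165
T2 = 485.0690 * 1.7165 = 832.6441 K

832.6441 K


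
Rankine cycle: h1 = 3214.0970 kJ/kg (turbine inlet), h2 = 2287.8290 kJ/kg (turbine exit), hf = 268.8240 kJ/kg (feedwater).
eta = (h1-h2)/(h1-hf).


W = 926.2680 kJ/kg
Q_in = 2945.2730 kJ/kg
eta = 0.3145 = 31.4493%

eta = 31.4493%


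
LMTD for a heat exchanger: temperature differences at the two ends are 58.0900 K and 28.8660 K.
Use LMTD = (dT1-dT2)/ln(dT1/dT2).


dT1/dT2 = 2.0124
ln(dT1/dT2) = 0.6993
LMTD = 29.2240 / 0.6993 = 41.7886 K

41.7886 K


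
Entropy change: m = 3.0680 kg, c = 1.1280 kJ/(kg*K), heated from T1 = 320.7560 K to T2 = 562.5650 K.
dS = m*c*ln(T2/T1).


T2/T1 = 1.7539
ln(T2/T1) = 0.5618
dS = 3.0680 * 1.1280 * 0.5618 = 1.9443 kJ/K

1.9443 kJ/K


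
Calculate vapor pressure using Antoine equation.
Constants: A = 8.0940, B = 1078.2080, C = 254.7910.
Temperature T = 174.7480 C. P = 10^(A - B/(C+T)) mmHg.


C+T = 429.5390
B/(C+T) = 2.5102
log10(P) = 8.0940 - 2.5102 = 5.5838
P = 10^5.5838 = 383573.3441 mmHg

383573.3441 mmHg


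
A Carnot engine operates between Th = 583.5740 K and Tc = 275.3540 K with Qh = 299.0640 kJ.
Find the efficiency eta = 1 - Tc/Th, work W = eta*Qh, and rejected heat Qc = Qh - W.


eta = 1 - 275.3540/583.5740 = 0.5282
W = 0.5282 * 299.0640 = 157.9534 kJ
Qc = 299.0640 - 157.9534 = 141.1106 kJ

eta = 52.8159%, W = 157.9534 kJ, Qc = 141.1106 kJ


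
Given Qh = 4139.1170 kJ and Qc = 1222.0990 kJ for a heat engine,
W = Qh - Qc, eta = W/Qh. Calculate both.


W = 4139.1170 - 1222.0990 = 2917.0180 kJ
eta = 2917.0180 / 4139.1170 = 0.7047 = 70.4744%

W = 2917.0180 kJ, eta = 70.4744%


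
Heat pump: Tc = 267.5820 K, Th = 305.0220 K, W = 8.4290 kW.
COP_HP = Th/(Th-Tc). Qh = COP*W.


COP = 305.0220 / 37.4400 = 8.1470
Qh = 8.1470 * 8.4290 = 68.6707 kW

COP = 8.1470, Qh = 68.6707 kW


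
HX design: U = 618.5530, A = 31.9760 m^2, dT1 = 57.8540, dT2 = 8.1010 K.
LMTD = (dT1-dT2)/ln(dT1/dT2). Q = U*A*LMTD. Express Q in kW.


LMTD = 25.3075 K
Q = 618.5530 * 31.9760 * 25.3075 = 500554.2492 W = 500.5542 kW

500.5542 kW


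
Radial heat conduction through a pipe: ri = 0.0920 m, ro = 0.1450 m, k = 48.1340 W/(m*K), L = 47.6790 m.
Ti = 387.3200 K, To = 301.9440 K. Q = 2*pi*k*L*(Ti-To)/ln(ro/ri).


dT = 85.3760 K
ln(ro/ri) = 0.4549
Q = 2*pi*48.1340*47.6790*85.3760 / 0.4549 = 2706049.3308 W

2706049.3308 W


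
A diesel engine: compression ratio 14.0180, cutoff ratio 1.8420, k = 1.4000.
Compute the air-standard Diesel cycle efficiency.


r^(k-1) = 2.8752
rc^k = 2.3518
eta = 0.6012 = 60.1153%

60.1153%


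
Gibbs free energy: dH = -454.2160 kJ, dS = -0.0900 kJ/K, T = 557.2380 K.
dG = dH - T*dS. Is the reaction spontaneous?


T*dS = 557.2380 * -0.0900 = -50.1514 kJ
dG = -454.2160 + 50.1514 = -404.0646 kJ (spontaneous)

dG = -404.0646 kJ, spontaneous


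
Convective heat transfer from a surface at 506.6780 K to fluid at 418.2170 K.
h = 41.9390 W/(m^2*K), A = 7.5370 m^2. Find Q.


dT = 88.4610 K
Q = 41.9390 * 7.5370 * 88.4610 = 27962.0128 W

27962.0128 W


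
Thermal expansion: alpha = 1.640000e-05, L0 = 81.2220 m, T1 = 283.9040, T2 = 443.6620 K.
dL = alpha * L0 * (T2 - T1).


dT = 159.7580 K
dL = 1.640000e-05 * 81.2220 * 159.7580 = 0.212804 m
L_final = 81.434804 m

dL = 0.212804 m


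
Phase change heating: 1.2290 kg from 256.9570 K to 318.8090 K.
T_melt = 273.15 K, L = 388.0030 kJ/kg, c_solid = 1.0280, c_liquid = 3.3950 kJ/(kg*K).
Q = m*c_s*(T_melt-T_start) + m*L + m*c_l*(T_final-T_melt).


Q1 (sensible, solid) = 1.2290 * 1.0280 * 16.1930 = 20.4584 kJ
Q2 (latent) = 1.2290 * 388.0030 = 476.8557 kJ
Q3 (sensible, liquid) = 1.2290 * 3.3950 * 45.6590 = 190.5101 kJ
Q_total = 687.8242 kJ

687.8242 kJ


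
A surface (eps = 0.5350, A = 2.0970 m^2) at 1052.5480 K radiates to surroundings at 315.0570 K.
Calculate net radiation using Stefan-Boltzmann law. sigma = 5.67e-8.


T^4 = 1.2273e+12
Tsurr^4 = 9.8527e+09
Q = 0.5350 * 5.67e-8 * 2.0970 * 1.2175e+12 = 77446.6213 W

77446.6213 W


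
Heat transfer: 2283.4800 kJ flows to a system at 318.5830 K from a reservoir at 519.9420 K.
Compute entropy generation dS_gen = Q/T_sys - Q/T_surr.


dS_sys = 2283.4800/318.5830 = 7.1676 kJ/K
dS_surr = -2283.4800/519.9420 = -4.3918 kJ/K
dS_gen = 7.1676 - 4.3918 = 2.7758 kJ/K (irreversible)

dS_gen = 2.7758 kJ/K, irreversible


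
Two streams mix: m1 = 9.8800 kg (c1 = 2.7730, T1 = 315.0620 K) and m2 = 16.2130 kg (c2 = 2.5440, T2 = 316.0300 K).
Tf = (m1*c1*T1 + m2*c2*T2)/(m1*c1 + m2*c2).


num = 21666.7622
den = 68.6431
Tf = 315.6436 K

315.6436 K


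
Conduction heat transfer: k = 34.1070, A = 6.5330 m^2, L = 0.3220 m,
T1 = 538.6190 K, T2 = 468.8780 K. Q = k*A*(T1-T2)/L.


dT = 69.7410 K
Q = 34.1070 * 6.5330 * 69.7410 / 0.3220 = 48260.1290 W

48260.1290 W


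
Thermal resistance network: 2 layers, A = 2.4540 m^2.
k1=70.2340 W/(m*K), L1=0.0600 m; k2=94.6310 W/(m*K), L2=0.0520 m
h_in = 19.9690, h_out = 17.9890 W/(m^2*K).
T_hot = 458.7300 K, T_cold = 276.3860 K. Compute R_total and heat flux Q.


R_conv_in = 1/(19.9690*2.4540) = 0.0204
R_1 = 0.0600/(70.2340*2.4540) = 0.0003
R_2 = 0.0520/(94.6310*2.4540) = 0.0002
R_conv_out = 1/(17.9890*2.4540) = 0.0227
R_total = 0.0436 K/W
Q = 182.3440 / 0.0436 = 4179.2123 W

R_total = 0.0436 K/W, Q = 4179.2123 W


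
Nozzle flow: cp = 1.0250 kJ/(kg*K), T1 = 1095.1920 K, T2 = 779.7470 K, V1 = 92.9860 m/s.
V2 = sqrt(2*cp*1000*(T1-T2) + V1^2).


dT = 315.4450 K
2*cp*1000*dT = 646662.2500
V1^2 = 8646.3962
V2 = sqrt(655308.6462) = 809.5114 m/s

809.5114 m/s


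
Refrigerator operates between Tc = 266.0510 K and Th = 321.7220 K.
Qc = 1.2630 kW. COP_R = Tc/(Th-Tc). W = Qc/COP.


COP = 266.0510 / 55.6710 = 4.7790
W = 1.2630 / 4.7790 = 0.2643 kW

COP = 4.7790, W = 0.2643 kW


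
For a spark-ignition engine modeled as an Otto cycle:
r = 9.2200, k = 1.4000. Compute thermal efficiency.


r^(k-1) = 2.4316
eta = 1 - 1/2.4316 = 0.5887 = 58.8748%

58.8748%


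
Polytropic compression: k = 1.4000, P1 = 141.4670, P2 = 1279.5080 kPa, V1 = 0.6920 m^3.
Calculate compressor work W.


(k-1)/k = 0.2857
(P2/P1)^exp = 1.8761
W = 3.5000 * 141.4670 * 0.6920 * (1.8761 - 1) = 300.1774 kJ

300.1774 kJ


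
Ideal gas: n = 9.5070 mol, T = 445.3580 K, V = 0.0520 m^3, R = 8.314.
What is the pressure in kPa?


P = nRT/V = 9.5070 * 8.314 * 445.3580 / 0.0520
= 35201.6299 / 0.0520 = 676954.4204 Pa = 676.9544 kPa

676.9544 kPa


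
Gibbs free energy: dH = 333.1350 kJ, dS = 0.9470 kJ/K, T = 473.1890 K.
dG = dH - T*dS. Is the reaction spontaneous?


T*dS = 473.1890 * 0.9470 = 448.1100 kJ
dG = 333.1350 - 448.1100 = -114.9750 kJ (spontaneous)

dG = -114.9750 kJ, spontaneous


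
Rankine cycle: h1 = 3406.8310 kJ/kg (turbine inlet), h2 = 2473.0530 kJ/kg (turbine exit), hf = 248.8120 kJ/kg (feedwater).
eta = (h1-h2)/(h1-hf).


W = 933.7780 kJ/kg
Q_in = 3158.0190 kJ/kg
eta = 0.2957 = 29.5685%

eta = 29.5685%


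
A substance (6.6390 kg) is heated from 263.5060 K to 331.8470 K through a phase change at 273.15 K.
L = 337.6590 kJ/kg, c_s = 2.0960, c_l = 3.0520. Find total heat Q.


Q1 (sensible, solid) = 6.6390 * 2.0960 * 9.6440 = 134.1996 kJ
Q2 (latent) = 6.6390 * 337.6590 = 2241.7181 kJ
Q3 (sensible, liquid) = 6.6390 * 3.0520 * 58.6970 = 1189.3320 kJ
Q_total = 3565.2497 kJ

3565.2497 kJ


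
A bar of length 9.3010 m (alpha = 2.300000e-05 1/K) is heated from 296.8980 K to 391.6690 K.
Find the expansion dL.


dT = 94.7710 K
dL = 2.300000e-05 * 9.3010 * 94.7710 = 0.020274 m
L_final = 9.321274 m

dL = 0.020274 m


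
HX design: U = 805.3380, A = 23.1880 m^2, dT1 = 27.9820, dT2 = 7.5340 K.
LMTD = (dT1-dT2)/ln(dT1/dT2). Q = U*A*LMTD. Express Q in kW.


LMTD = 15.5838 K
Q = 805.3380 * 23.1880 * 15.5838 = 291013.8700 W = 291.0139 kW

291.0139 kW


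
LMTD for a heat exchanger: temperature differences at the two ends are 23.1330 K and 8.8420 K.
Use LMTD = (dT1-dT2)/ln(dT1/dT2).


dT1/dT2 = 2.6163
ln(dT1/dT2) = 0.9617
LMTD = 14.2910 / 0.9617 = 14.8594 K

14.8594 K


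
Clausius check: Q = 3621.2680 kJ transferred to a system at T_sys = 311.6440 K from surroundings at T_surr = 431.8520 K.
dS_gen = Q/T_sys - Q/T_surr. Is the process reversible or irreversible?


dS_sys = 3621.2680/311.6440 = 11.6199 kJ/K
dS_surr = -3621.2680/431.8520 = -8.3854 kJ/K
dS_gen = 11.6199 - 8.3854 = 3.2344 kJ/K (irreversible)

dS_gen = 3.2344 kJ/K, irreversible


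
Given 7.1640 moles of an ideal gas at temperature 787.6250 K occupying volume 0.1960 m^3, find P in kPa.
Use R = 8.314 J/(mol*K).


P = nRT/V = 7.1640 * 8.314 * 787.6250 / 0.1960
= 46912.1233 / 0.1960 = 239347.5678 Pa = 239.3476 kPa

239.3476 kPa


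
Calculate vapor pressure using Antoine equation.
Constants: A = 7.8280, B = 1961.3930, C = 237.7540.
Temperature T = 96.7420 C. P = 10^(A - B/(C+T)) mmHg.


C+T = 334.4960
B/(C+T) = 5.8637
log10(P) = 7.8280 - 5.8637 = 1.9643
P = 10^1.9643 = 92.1030 mmHg

92.1030 mmHg


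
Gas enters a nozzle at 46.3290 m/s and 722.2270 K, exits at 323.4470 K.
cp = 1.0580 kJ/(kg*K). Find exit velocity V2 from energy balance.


dT = 398.7800 K
2*cp*1000*dT = 843818.4800
V1^2 = 2146.3762
V2 = sqrt(845964.8562) = 919.7635 m/s

919.7635 m/s


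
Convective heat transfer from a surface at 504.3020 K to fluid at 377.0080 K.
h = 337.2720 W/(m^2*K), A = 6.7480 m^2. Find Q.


dT = 127.2940 K
Q = 337.2720 * 6.7480 * 127.2940 = 289709.8729 W

289709.8729 W


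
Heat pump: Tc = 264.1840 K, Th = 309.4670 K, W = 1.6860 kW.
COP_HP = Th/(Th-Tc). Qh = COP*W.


COP = 309.4670 / 45.2830 = 6.8341
Qh = 6.8341 * 1.6860 = 11.5222 kW

COP = 6.8341, Qh = 11.5222 kW


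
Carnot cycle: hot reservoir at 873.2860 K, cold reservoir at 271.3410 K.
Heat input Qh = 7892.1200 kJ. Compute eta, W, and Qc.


eta = 1 - 271.3410/873.2860 = 0.6893
W = 0.6893 * 7892.1200 = 5439.9385 kJ
Qc = 7892.1200 - 5439.9385 = 2452.1815 kJ

eta = 68.9287%, W = 5439.9385 kJ, Qc = 2452.1815 kJ


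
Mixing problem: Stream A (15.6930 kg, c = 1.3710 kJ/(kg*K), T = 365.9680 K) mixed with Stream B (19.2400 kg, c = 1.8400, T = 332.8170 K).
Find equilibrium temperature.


num = 19656.0935
den = 56.9167
Tf = 345.3484 K

345.3484 K


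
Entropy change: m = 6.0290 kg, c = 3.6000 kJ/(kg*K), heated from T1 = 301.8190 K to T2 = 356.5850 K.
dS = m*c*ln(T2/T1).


T2/T1 = 1.1815
ln(T2/T1) = 0.1667
dS = 6.0290 * 3.6000 * 0.1667 = 3.6191 kJ/K

3.6191 kJ/K


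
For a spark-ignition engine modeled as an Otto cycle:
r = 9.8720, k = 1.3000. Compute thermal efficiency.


r^(k-1) = 1.9876
eta = 1 - 1/1.9876 = 0.4969 = 49.6872%

49.6872%


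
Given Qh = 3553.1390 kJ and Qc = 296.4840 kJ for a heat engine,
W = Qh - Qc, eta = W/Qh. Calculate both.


W = 3553.1390 - 296.4840 = 3256.6550 kJ
eta = 3256.6550 / 3553.1390 = 0.9166 = 91.6557%

W = 3256.6550 kJ, eta = 91.6557%


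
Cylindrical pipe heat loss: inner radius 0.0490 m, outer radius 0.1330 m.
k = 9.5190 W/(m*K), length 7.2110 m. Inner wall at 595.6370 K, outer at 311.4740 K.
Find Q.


dT = 284.1630 K
ln(ro/ri) = 0.9985
Q = 2*pi*9.5190*7.2110*284.1630 / 0.9985 = 122736.4651 W

122736.4651 W


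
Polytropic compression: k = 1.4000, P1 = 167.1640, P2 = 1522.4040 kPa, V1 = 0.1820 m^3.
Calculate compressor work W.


(k-1)/k = 0.2857
(P2/P1)^exp = 1.8798
W = 3.5000 * 167.1640 * 0.1820 * (1.8798 - 1) = 93.6837 kJ

93.6837 kJ


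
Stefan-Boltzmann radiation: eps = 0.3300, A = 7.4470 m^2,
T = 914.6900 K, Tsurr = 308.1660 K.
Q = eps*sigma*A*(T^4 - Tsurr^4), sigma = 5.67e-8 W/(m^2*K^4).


T^4 = 7.0000e+11
Tsurr^4 = 9.0186e+09
Q = 0.3300 * 5.67e-8 * 7.4470 * 6.9098e+11 = 96281.3935 W

96281.3935 W


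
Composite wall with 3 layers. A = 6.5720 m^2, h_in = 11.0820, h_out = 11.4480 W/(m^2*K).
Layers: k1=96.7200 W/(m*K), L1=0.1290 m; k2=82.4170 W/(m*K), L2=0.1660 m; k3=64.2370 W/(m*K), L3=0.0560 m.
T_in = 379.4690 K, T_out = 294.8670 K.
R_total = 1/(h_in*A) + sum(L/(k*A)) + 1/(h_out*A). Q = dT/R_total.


R_conv_in = 1/(11.0820*6.5720) = 0.0137
R_1 = 0.1290/(96.7200*6.5720) = 0.0002
R_2 = 0.1660/(82.4170*6.5720) = 0.0003
R_3 = 0.0560/(64.2370*6.5720) = 0.0001
R_conv_out = 1/(11.4480*6.5720) = 0.0133
R_total = 0.0277 K/W
Q = 84.6020 / 0.0277 = 3058.2021 W

R_total = 0.0277 K/W, Q = 3058.2021 W


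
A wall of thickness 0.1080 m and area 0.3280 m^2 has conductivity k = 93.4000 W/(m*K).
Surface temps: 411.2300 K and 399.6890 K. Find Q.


dT = 11.5410 K
Q = 93.4000 * 0.3280 * 11.5410 / 0.1080 = 3273.7115 W

3273.7115 W


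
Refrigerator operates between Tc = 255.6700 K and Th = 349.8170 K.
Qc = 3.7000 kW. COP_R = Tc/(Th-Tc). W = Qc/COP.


COP = 255.6700 / 94.1470 = 2.7156
W = 3.7000 / 2.7156 = 1.3625 kW

COP = 2.7156, W = 1.3625 kW


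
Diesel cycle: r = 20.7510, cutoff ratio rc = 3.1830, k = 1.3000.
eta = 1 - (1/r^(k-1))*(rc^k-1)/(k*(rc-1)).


r^(k-1) = 2.4838
rc^k = 4.5049
eta = 0.5028 = 50.2755%

50.2755%


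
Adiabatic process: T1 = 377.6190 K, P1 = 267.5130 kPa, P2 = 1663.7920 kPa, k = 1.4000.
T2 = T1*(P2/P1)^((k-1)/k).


(k-1)/k = 0.2857
(P2/P1)^exp = 1.6857
T2 = 377.6190 * 1.6857 = 636.5620 K

636.5620 K


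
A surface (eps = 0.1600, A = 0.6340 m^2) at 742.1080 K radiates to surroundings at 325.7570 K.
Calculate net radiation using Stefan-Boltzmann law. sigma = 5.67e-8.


T^4 = 3.0330e+11
Tsurr^4 = 1.1261e+10
Q = 0.1600 * 5.67e-8 * 0.6340 * 2.9204e+11 = 1679.6899 W

1679.6899 W


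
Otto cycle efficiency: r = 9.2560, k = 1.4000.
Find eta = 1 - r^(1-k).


r^(k-1) = 2.4354
eta = 1 - 1/2.4354 = 0.5894 = 58.9389%

58.9389%


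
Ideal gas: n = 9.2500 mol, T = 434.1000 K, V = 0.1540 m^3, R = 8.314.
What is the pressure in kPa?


P = nRT/V = 9.2500 * 8.314 * 434.1000 / 0.1540
= 33384.2435 / 0.1540 = 216780.8016 Pa = 216.7808 kPa

216.7808 kPa


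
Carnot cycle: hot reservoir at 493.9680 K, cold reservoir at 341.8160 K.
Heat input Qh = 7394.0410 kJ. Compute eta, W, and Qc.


eta = 1 - 341.8160/493.9680 = 0.3080
W = 0.3080 * 7394.0410 = 2277.5122 kJ
Qc = 7394.0410 - 2277.5122 = 5116.5288 kJ

eta = 30.8020%, W = 2277.5122 kJ, Qc = 5116.5288 kJ


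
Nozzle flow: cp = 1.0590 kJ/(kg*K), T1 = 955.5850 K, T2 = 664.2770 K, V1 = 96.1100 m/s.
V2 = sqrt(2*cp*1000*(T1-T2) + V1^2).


dT = 291.3080 K
2*cp*1000*dT = 616990.3440
V1^2 = 9237.1321
V2 = sqrt(626227.4761) = 791.3454 m/s

791.3454 m/s


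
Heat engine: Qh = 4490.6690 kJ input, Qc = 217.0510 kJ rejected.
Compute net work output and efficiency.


W = 4490.6690 - 217.0510 = 4273.6180 kJ
eta = 4273.6180 / 4490.6690 = 0.9517 = 95.1666%

W = 4273.6180 kJ, eta = 95.1666%


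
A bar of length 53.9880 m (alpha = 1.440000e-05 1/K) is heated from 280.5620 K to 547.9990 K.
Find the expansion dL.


dT = 267.4370 K
dL = 1.440000e-05 * 53.9880 * 267.4370 = 0.207913 m
L_final = 54.195913 m

dL = 0.207913 m


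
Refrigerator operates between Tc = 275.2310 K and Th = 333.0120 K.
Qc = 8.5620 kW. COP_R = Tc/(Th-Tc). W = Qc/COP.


COP = 275.2310 / 57.7810 = 4.7633
W = 8.5620 / 4.7633 = 1.7975 kW

COP = 4.7633, W = 1.7975 kW


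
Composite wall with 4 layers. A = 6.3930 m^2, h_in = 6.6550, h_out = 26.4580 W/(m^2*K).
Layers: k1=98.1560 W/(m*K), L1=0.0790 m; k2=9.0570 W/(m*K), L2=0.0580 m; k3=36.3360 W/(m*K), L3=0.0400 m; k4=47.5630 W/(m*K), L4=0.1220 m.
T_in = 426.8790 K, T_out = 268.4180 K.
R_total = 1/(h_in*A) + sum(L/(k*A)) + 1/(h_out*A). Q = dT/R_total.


R_conv_in = 1/(6.6550*6.3930) = 0.0235
R_1 = 0.0790/(98.1560*6.3930) = 0.0001
R_2 = 0.0580/(9.0570*6.3930) = 0.0010
R_3 = 0.0400/(36.3360*6.3930) = 0.0002
R_4 = 0.1220/(47.5630*6.3930) = 0.0004
R_conv_out = 1/(26.4580*6.3930) = 0.0059
R_total = 0.0311 K/W
Q = 158.4610 / 0.0311 = 5092.3661 W

R_total = 0.0311 K/W, Q = 5092.3661 W


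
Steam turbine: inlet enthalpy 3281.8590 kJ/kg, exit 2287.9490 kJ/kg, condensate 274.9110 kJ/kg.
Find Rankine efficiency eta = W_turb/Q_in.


W = 993.9100 kJ/kg
Q_in = 3006.9480 kJ/kg
eta = 0.3305 = 33.0538%

eta = 33.0538%


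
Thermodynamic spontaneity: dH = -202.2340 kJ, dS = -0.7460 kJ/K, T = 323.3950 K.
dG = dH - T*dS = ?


T*dS = 323.3950 * -0.7460 = -241.2527 kJ
dG = -202.2340 + 241.2527 = 39.0187 kJ (non-spontaneous)

dG = 39.0187 kJ, non-spontaneous


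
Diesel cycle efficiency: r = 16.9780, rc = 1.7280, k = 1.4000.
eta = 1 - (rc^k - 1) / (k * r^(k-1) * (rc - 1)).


r^(k-1) = 3.1042
rc^k = 2.1506
eta = 0.6363 = 63.6325%

63.6325%


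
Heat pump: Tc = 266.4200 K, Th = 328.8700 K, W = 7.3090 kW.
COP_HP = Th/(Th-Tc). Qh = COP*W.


COP = 328.8700 / 62.4500 = 5.2661
Qh = 5.2661 * 7.3090 = 38.4902 kW

COP = 5.2661, Qh = 38.4902 kW


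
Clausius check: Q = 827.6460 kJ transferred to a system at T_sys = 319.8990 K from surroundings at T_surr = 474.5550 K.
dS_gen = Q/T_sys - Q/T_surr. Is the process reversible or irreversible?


dS_sys = 827.6460/319.8990 = 2.5872 kJ/K
dS_surr = -827.6460/474.5550 = -1.7440 kJ/K
dS_gen = 2.5872 - 1.7440 = 0.8432 kJ/K (irreversible)

dS_gen = 0.8432 kJ/K, irreversible


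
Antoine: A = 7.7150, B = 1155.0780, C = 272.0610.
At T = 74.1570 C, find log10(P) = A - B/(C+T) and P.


C+T = 346.2180
B/(C+T) = 3.3363
log10(P) = 7.7150 - 3.3363 = 4.3787
P = 10^4.3787 = 23918.0805 mmHg

23918.0805 mmHg


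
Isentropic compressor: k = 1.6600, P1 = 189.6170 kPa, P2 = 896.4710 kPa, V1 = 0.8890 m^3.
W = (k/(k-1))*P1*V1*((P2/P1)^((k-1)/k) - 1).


(k-1)/k = 0.3976
(P2/P1)^exp = 1.8545
W = 2.5152 * 189.6170 * 0.8890 * (1.8545 - 1) = 362.3091 kJ

362.3091 kJ


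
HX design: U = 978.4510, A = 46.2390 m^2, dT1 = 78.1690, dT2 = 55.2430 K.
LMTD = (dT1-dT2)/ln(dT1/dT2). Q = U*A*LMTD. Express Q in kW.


LMTD = 66.0441 K
Q = 978.4510 * 46.2390 * 66.0441 = 2988008.0295 W = 2988.0080 kW

2988.0080 kW


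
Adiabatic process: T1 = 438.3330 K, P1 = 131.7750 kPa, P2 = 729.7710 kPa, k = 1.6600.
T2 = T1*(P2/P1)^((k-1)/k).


(k-1)/k = 0.3976
(P2/P1)^exp = 1.9749
T2 = 438.3330 * 1.9749 = 865.6740 K

865.6740 K


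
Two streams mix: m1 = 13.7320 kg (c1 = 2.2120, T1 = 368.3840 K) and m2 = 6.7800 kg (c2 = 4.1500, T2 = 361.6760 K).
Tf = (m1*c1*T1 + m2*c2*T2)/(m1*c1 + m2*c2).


num = 21366.2094
den = 58.5122
Tf = 365.1583 K

365.1583 K


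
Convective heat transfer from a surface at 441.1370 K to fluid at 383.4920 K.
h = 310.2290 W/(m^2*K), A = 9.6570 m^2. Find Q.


dT = 57.6450 K
Q = 310.2290 * 9.6570 * 57.6450 = 172697.5864 W

172697.5864 W


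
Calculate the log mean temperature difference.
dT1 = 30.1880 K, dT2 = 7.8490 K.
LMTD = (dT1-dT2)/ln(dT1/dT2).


dT1/dT2 = 3.8461
ln(dT1/dT2) = 1.3471
LMTD = 22.3390 / 1.3471 = 16.5835 K

16.5835 K


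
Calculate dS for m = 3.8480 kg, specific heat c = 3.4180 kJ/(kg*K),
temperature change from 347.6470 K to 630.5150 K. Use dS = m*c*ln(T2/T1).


T2/T1 = 1.8137
ln(T2/T1) = 0.5953
dS = 3.8480 * 3.4180 * 0.5953 = 7.8303 kJ/K

7.8303 kJ/K


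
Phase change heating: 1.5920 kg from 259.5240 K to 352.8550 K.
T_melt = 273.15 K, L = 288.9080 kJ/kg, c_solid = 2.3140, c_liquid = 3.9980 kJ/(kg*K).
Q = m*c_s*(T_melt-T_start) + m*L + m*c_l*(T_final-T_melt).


Q1 (sensible, solid) = 1.5920 * 2.3140 * 13.6260 = 50.1967 kJ
Q2 (latent) = 1.5920 * 288.9080 = 459.9415 kJ
Q3 (sensible, liquid) = 1.5920 * 3.9980 * 79.7050 = 507.3077 kJ
Q_total = 1017.4459 kJ

1017.4459 kJ


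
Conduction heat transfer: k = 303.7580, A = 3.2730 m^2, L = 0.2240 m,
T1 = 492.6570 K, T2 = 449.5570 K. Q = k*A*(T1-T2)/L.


dT = 43.1000 K
Q = 303.7580 * 3.2730 * 43.1000 / 0.2240 = 191294.7194 W

191294.7194 W


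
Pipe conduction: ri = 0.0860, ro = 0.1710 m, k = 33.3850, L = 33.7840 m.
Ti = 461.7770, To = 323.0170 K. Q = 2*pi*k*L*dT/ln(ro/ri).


dT = 138.7600 K
ln(ro/ri) = 0.6873
Q = 2*pi*33.3850*33.7840*138.7600 / 0.6873 = 1430704.6548 W

1430704.6548 W


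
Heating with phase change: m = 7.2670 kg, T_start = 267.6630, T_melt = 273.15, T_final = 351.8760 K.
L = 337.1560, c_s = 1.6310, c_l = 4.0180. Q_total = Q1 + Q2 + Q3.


Q1 (sensible, solid) = 7.2670 * 1.6310 * 5.4870 = 65.0345 kJ
Q2 (latent) = 7.2670 * 337.1560 = 2450.1127 kJ
Q3 (sensible, liquid) = 7.2670 * 4.0180 * 78.7260 = 2298.7052 kJ
Q_total = 4813.8524 kJ

4813.8524 kJ


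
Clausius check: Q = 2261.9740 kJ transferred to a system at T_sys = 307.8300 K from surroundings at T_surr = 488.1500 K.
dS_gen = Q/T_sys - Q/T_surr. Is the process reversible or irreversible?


dS_sys = 2261.9740/307.8300 = 7.3481 kJ/K
dS_surr = -2261.9740/488.1500 = -4.6338 kJ/K
dS_gen = 7.3481 - 4.6338 = 2.7144 kJ/K (irreversible)

dS_gen = 2.7144 kJ/K, irreversible


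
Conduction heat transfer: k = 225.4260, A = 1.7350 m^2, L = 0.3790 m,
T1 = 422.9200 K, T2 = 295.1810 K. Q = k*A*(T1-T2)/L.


dT = 127.7390 K
Q = 225.4260 * 1.7350 * 127.7390 / 0.3790 = 131821.9665 W

131821.9665 W


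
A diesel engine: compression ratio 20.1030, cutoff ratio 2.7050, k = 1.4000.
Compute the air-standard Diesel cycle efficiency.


r^(k-1) = 3.3213
rc^k = 4.0275
eta = 0.6181 = 61.8121%

61.8121%


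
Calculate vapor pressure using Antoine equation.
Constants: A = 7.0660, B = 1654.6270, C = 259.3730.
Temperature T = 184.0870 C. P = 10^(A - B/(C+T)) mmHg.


C+T = 443.4600
B/(C+T) = 3.7312
log10(P) = 7.0660 - 3.7312 = 3.3348
P = 10^3.3348 = 2161.8457 mmHg

2161.8457 mmHg


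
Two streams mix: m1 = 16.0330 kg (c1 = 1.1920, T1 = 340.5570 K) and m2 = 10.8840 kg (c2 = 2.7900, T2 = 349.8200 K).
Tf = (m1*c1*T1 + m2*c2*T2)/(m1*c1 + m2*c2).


num = 17131.2593
den = 49.4777
Tf = 346.2421 K

346.2421 K


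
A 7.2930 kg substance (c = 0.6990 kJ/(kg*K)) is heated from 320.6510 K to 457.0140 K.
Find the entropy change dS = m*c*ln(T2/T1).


T2/T1 = 1.4253
ln(T2/T1) = 0.3544
dS = 7.2930 * 0.6990 * 0.3544 = 1.8065 kJ/K

1.8065 kJ/K


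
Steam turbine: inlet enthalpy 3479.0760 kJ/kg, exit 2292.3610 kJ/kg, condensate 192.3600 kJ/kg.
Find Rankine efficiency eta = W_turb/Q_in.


W = 1186.7150 kJ/kg
Q_in = 3286.7160 kJ/kg
eta = 0.3611 = 36.1064%

eta = 36.1064%


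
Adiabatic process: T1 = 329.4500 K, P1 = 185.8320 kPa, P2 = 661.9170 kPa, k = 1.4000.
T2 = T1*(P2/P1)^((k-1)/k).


(k-1)/k = 0.2857
(P2/P1)^exp = 1.4376
T2 = 329.4500 * 1.4376 = 473.6017 K

473.6017 K


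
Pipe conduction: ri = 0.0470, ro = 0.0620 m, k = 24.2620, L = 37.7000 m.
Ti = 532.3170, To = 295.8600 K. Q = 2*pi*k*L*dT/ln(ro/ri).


dT = 236.4570 K
ln(ro/ri) = 0.2770
Q = 2*pi*24.2620*37.7000*236.4570 / 0.2770 = 4906151.3924 W

4906151.3924 W


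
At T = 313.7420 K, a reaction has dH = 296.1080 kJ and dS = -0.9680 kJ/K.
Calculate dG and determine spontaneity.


T*dS = 313.7420 * -0.9680 = -303.7023 kJ
dG = 296.1080 + 303.7023 = 599.8103 kJ (non-spontaneous)

dG = 599.8103 kJ, non-spontaneous


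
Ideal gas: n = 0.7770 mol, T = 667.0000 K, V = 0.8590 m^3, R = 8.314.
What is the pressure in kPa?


P = nRT/V = 0.7770 * 8.314 * 667.0000 / 0.8590
= 4308.8053 / 0.8590 = 5016.0714 Pa = 5.0161 kPa

5.0161 kPa


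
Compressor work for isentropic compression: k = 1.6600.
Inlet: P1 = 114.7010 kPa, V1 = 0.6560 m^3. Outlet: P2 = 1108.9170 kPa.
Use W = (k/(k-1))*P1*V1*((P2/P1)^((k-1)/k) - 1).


(k-1)/k = 0.3976
(P2/P1)^exp = 2.4647
W = 2.5152 * 114.7010 * 0.6560 * (2.4647 - 1) = 277.1880 kJ

277.1880 kJ


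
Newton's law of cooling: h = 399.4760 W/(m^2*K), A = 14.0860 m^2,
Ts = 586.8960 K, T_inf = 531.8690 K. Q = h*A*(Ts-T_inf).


dT = 55.0270 K
Q = 399.4760 * 14.0860 * 55.0270 = 309637.9710 W

309637.9710 W


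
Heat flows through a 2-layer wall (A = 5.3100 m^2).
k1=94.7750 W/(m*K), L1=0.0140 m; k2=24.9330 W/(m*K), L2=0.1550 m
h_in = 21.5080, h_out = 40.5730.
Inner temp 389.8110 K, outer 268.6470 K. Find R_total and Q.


R_conv_in = 1/(21.5080*5.3100) = 0.0088
R_1 = 0.0140/(94.7750*5.3100) = 2.7819e-05
R_2 = 0.1550/(24.9330*5.3100) = 0.0012
R_conv_out = 1/(40.5730*5.3100) = 0.0046
R_total = 0.0146 K/W
Q = 121.1640 / 0.0146 = 8301.0842 W

R_total = 0.0146 K/W, Q = 8301.0842 W


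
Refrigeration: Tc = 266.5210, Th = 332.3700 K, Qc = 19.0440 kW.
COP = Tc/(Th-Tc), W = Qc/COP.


COP = 266.5210 / 65.8490 = 4.0475
W = 19.0440 / 4.0475 = 4.7052 kW

COP = 4.0475, W = 4.7052 kW


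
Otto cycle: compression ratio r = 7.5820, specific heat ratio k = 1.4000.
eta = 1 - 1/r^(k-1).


r^(k-1) = 2.2486
eta = 1 - 1/2.2486 = 0.5553 = 55.5280%

55.5280%


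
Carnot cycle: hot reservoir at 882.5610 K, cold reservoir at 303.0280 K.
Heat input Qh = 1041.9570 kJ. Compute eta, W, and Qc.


eta = 1 - 303.0280/882.5610 = 0.6566
W = 0.6566 * 1041.9570 = 684.2003 kJ
Qc = 1041.9570 - 684.2003 = 357.7567 kJ

eta = 65.6649%, W = 684.2003 kJ, Qc = 357.7567 kJ


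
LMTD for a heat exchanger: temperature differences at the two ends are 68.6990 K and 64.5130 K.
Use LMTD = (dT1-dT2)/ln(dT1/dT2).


dT1/dT2 = 1.0649
ln(dT1/dT2) = 0.0629
LMTD = 4.1860 / 0.0629 = 66.5841 K

66.5841 K


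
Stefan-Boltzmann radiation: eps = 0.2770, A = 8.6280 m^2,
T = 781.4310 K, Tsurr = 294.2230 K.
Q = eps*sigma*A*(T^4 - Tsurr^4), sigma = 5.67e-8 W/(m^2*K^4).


T^4 = 3.7287e+11
Tsurr^4 = 7.4939e+09
Q = 0.2770 * 5.67e-8 * 8.6280 * 3.6538e+11 = 49512.8967 W

49512.8967 W


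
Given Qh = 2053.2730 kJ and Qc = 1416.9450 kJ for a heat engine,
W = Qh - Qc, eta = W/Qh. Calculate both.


W = 2053.2730 - 1416.9450 = 636.3280 kJ
eta = 636.3280 / 2053.2730 = 0.3099 = 30.9909%

W = 636.3280 kJ, eta = 30.9909%


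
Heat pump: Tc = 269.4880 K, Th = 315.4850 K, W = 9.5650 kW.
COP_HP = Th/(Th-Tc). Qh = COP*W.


COP = 315.4850 / 45.9970 = 6.8588
Qh = 6.8588 * 9.5650 = 65.6046 kW

COP = 6.8588, Qh = 65.6046 kW


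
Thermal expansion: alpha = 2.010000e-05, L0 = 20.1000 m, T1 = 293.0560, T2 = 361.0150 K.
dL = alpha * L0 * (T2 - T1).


dT = 67.9590 K
dL = 2.010000e-05 * 20.1000 * 67.9590 = 0.027456 m
L_final = 20.127456 m

dL = 0.027456 m


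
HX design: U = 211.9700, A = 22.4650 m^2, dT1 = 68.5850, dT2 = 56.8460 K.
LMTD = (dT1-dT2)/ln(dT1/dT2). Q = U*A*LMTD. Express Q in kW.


LMTD = 62.5320 K
Q = 211.9700 * 22.4650 * 62.5320 = 297771.3323 W = 297.7713 kW

297.7713 kW


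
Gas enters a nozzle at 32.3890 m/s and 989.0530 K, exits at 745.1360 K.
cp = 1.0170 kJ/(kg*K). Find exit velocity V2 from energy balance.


dT = 243.9170 K
2*cp*1000*dT = 496127.1780
V1^2 = 1049.0473
V2 = sqrt(497176.2253) = 705.1072 m/s

705.1072 m/s


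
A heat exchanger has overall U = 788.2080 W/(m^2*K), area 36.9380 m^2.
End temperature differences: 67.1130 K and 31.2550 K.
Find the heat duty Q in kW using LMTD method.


LMTD = 46.9224 K
Q = 788.2080 * 36.9380 * 46.9224 = 1366136.6824 W = 1366.1367 kW

1366.1367 kW


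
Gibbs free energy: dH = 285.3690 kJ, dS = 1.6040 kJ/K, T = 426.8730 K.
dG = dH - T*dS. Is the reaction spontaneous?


T*dS = 426.8730 * 1.6040 = 684.7043 kJ
dG = 285.3690 - 684.7043 = -399.3353 kJ (spontaneous)

dG = -399.3353 kJ, spontaneous


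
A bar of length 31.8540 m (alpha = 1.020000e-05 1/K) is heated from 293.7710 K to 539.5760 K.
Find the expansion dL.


dT = 245.8050 K
dL = 1.020000e-05 * 31.8540 * 245.8050 = 0.079865 m
L_final = 31.933865 m

dL = 0.079865 m


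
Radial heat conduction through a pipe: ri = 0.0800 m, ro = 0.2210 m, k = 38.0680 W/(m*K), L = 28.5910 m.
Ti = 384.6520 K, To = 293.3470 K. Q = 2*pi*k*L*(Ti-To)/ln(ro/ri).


dT = 91.3050 K
ln(ro/ri) = 1.0161
Q = 2*pi*38.0680*28.5910*91.3050 / 1.0161 = 614485.9662 W

614485.9662 W


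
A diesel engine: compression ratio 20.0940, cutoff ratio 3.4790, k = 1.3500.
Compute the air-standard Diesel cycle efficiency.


r^(k-1) = 2.8581
rc^k = 5.3822
eta = 0.5418 = 54.1844%

54.1844%


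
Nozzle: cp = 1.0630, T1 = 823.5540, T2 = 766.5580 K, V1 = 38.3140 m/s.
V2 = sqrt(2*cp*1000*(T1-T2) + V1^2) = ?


dT = 56.9960 K
2*cp*1000*dT = 121173.4960
V1^2 = 1467.9626
V2 = sqrt(122641.4586) = 350.2020 m/s

350.2020 m/s


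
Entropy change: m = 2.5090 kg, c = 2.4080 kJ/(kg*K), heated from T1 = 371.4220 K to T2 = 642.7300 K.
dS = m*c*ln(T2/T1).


T2/T1 = 1.7305
ln(T2/T1) = 0.5484
dS = 2.5090 * 2.4080 * 0.5484 = 3.3132 kJ/K

3.3132 kJ/K


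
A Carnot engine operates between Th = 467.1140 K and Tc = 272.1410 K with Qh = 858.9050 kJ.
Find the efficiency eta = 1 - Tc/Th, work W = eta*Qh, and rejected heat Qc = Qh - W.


eta = 1 - 272.1410/467.1140 = 0.4174
W = 0.4174 * 858.9050 = 358.5062 kJ
Qc = 858.9050 - 358.5062 = 500.3988 kJ

eta = 41.7399%, W = 358.5062 kJ, Qc = 500.3988 kJ


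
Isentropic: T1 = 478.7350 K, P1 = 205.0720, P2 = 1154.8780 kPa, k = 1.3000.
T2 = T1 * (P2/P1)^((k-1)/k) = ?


(k-1)/k = 0.2308
(P2/P1)^exp = 1.4901
T2 = 478.7350 * 1.4901 = 713.3742 K

713.3742 K
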